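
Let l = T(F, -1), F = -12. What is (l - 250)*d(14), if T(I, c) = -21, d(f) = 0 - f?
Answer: 3794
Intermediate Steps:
d(f) = -f
l = -21
(l - 250)*d(14) = (-21 - 250)*(-1*14) = -271*(-14) = 3794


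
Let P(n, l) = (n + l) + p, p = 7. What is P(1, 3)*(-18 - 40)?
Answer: -638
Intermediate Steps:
P(n, l) = 7 + l + n (P(n, l) = (n + l) + 7 = (l + n) + 7 = 7 + l + n)
P(1, 3)*(-18 - 40) = (7 + 3 + 1)*(-18 - 40) = 11*(-58) = -638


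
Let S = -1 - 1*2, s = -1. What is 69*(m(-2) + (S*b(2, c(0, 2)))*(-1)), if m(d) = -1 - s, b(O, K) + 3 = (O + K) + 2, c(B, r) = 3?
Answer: 828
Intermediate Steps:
S = -3 (S = -1 - 2 = -3)
b(O, K) = -1 + K + O (b(O, K) = -3 + ((O + K) + 2) = -3 + ((K + O) + 2) = -3 + (2 + K + O) = -1 + K + O)
m(d) = 0 (m(d) = -1 - 1*(-1) = -1 + 1 = 0)
69*(m(-2) + (S*b(2, c(0, 2)))*(-1)) = 69*(0 - 3*(-1 + 3 + 2)*(-1)) = 69*(0 - 3*4*(-1)) = 69*(0 - 12*(-1)) = 69*(0 + 12) = 69*12 = 828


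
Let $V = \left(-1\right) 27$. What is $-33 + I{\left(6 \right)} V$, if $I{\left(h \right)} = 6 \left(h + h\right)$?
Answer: $-1977$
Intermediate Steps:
$I{\left(h \right)} = 12 h$ ($I{\left(h \right)} = 6 \cdot 2 h = 12 h$)
$V = -27$
$-33 + I{\left(6 \right)} V = -33 + 12 \cdot 6 \left(-27\right) = -33 + 72 \left(-27\right) = -33 - 1944 = -1977$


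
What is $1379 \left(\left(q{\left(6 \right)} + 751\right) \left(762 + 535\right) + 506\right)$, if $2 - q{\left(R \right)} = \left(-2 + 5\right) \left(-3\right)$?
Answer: $1363582780$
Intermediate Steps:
$q{\left(R \right)} = 11$ ($q{\left(R \right)} = 2 - \left(-2 + 5\right) \left(-3\right) = 2 - 3 \left(-3\right) = 2 - -9 = 2 + 9 = 11$)
$1379 \left(\left(q{\left(6 \right)} + 751\right) \left(762 + 535\right) + 506\right) = 1379 \left(\left(11 + 751\right) \left(762 + 535\right) + 506\right) = 1379 \left(762 \cdot 1297 + 506\right) = 1379 \left(988314 + 506\right) = 1379 \cdot 988820 = 1363582780$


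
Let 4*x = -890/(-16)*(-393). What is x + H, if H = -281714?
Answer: -9189733/32 ≈ -2.8718e+5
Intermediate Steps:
x = -174885/32 (x = (-890/(-16)*(-393))/4 = (-890*(-1/16)*(-393))/4 = ((445/8)*(-393))/4 = (¼)*(-174885/8) = -174885/32 ≈ -5465.2)
x + H = -174885/32 - 281714 = -9189733/32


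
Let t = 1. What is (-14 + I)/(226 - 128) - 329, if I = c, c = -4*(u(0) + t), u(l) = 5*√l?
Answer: -16130/49 ≈ -329.18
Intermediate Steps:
c = -4 (c = -4*(5*√0 + 1) = -4*(5*0 + 1) = -4*(0 + 1) = -4*1 = -4)
I = -4
(-14 + I)/(226 - 128) - 329 = (-14 - 4)/(226 - 128) - 329 = -18/98 - 329 = -18*1/98 - 329 = -9/49 - 329 = -16130/49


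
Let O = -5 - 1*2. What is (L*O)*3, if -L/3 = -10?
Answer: -630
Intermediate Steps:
L = 30 (L = -3*(-10) = 30)
O = -7 (O = -5 - 2 = -7)
(L*O)*3 = (30*(-7))*3 = -210*3 = -630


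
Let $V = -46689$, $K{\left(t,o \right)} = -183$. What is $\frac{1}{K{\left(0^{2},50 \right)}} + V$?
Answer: $- \frac{8544088}{183} \approx -46689.0$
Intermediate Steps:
$\frac{1}{K{\left(0^{2},50 \right)}} + V = \frac{1}{-183} - 46689 = - \frac{1}{183} - 46689 = - \frac{8544088}{183}$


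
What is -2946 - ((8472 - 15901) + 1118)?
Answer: 3365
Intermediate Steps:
-2946 - ((8472 - 15901) + 1118) = -2946 - (-7429 + 1118) = -2946 - 1*(-6311) = -2946 + 6311 = 3365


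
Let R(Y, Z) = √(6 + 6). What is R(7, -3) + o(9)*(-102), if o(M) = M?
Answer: -918 + 2*√3 ≈ -914.54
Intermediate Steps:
R(Y, Z) = 2*√3 (R(Y, Z) = √12 = 2*√3)
R(7, -3) + o(9)*(-102) = 2*√3 + 9*(-102) = 2*√3 - 918 = -918 + 2*√3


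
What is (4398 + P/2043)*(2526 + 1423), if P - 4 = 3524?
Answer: 3944016362/227 ≈ 1.7375e+7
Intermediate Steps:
P = 3528 (P = 4 + 3524 = 3528)
(4398 + P/2043)*(2526 + 1423) = (4398 + 3528/2043)*(2526 + 1423) = (4398 + 3528*(1/2043))*3949 = (4398 + 392/227)*3949 = (998738/227)*3949 = 3944016362/227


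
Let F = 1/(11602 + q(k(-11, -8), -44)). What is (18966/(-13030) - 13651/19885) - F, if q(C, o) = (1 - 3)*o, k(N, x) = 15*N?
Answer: -129766856703/60577942390 ≈ -2.1421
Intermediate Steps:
q(C, o) = -2*o
F = 1/11690 (F = 1/(11602 - 2*(-44)) = 1/(11602 + 88) = 1/11690 ≈ 8.5543e-5)
(18966/(-13030) - 13651/19885) - F = (18966/(-13030) - 13651/19885) - 1*1/11690 = (18966*(-1/13030) - 13651*1/19885) - 1/11690 = (-9483/6515 - 13651/19885) - 1/11690 = -55501144/25910155 - 1/11690 = -129766856703/60577942390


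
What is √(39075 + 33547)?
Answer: √72622 ≈ 269.48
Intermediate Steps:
√(39075 + 33547) = √72622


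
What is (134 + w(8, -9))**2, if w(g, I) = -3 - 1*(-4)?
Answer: 18225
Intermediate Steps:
w(g, I) = 1 (w(g, I) = -3 + 4 = 1)
(134 + w(8, -9))**2 = (134 + 1)**2 = 135**2 = 18225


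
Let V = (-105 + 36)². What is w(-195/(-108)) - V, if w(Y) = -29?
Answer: -4790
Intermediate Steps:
V = 4761 (V = (-69)² = 4761)
w(-195/(-108)) - V = -29 - 1*4761 = -29 - 4761 = -4790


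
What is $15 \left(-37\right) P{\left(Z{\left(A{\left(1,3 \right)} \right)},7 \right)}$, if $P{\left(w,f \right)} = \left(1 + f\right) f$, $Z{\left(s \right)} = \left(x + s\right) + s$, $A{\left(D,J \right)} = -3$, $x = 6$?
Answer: $-31080$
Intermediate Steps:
$Z{\left(s \right)} = 6 + 2 s$ ($Z{\left(s \right)} = \left(6 + s\right) + s = 6 + 2 s$)
$P{\left(w,f \right)} = f \left(1 + f\right)$
$15 \left(-37\right) P{\left(Z{\left(A{\left(1,3 \right)} \right)},7 \right)} = 15 \left(-37\right) 7 \left(1 + 7\right) = - 555 \cdot 7 \cdot 8 = \left(-555\right) 56 = -31080$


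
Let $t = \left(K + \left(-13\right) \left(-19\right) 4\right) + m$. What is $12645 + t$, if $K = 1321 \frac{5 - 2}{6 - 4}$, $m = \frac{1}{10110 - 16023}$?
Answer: $\frac{184657075}{11826} \approx 15615.0$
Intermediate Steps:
$m = - \frac{1}{5913}$ ($m = \frac{1}{-5913} = - \frac{1}{5913} \approx -0.00016912$)
$K = \frac{3963}{2}$ ($K = 1321 \cdot \frac{3}{2} = \frac{3963}{2} \approx 1981.5$)
$t = \frac{35117305}{11826}$ ($t = \left(\frac{3963}{2} + \left(-13\right) \left(-19\right) 4\right) - \frac{1}{5913} = \left(\frac{3963}{2} + 247 \cdot 4\right) - \frac{1}{5913} = \left(\frac{3963}{2} + 988\right) - \frac{1}{5913} = \frac{5939}{2} - \frac{1}{5913} = \frac{35117305}{11826} \approx 2969.5$)
$12645 + t = 12645 + \frac{35117305}{11826} = \frac{184657075}{11826}$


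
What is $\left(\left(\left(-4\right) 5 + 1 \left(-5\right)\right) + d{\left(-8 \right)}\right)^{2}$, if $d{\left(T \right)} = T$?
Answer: $1089$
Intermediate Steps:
$\left(\left(\left(-4\right) 5 + 1 \left(-5\right)\right) + d{\left(-8 \right)}\right)^{2} = \left(\left(\left(-4\right) 5 + 1 \left(-5\right)\right) - 8\right)^{2} = \left(\left(-20 - 5\right) - 8\right)^{2} = \left(-25 - 8\right)^{2} = \left(-33\right)^{2} = 1089$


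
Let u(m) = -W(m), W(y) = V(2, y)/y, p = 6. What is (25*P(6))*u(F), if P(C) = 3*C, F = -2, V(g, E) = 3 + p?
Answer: 2025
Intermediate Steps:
V(g, E) = 9 (V(g, E) = 3 + 6 = 9)
W(y) = 9/y
u(m) = -9/m
(25*P(6))*u(F) = (25*(3*6))*(-9/(-2)) = (25*18)*(-9*(-½)) = 450*(9/2) = 2025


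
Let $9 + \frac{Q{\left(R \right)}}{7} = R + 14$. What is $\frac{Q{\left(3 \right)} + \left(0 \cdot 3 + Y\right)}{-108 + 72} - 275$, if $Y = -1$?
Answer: $- \frac{9955}{36} \approx -276.53$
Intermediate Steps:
$Q{\left(R \right)} = 35 + 7 R$ ($Q{\left(R \right)} = -63 + 7 \left(R + 14\right) = -63 + 7 \left(14 + R\right) = -63 + \left(98 + 7 R\right) = 35 + 7 R$)
$\frac{Q{\left(3 \right)} + \left(0 \cdot 3 + Y\right)}{-108 + 72} - 275 = \frac{\left(35 + 7 \cdot 3\right) + \left(0 \cdot 3 - 1\right)}{-108 + 72} - 275 = \frac{\left(35 + 21\right) + \left(0 - 1\right)}{-36} - 275 = \left(56 - 1\right) \left(- \frac{1}{36}\right) - 275 = 55 \left(- \frac{1}{36}\right) - 275 = - \frac{55}{36} - 275 = - \frac{9955}{36}$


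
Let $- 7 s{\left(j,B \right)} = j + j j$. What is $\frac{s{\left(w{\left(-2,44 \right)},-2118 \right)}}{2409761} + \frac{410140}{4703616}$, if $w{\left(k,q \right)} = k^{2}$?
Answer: $\frac{1729570390865}{19835533192608} \approx 0.087196$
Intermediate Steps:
$s{\left(j,B \right)} = - \frac{j}{7} - \frac{j^{2}}{7}$ ($s{\left(j,B \right)} = - \frac{j + j j}{7} = - \frac{j + j^{2}}{7} = - \frac{j}{7} - \frac{j^{2}}{7}$)
$\frac{s{\left(w{\left(-2,44 \right)},-2118 \right)}}{2409761} + \frac{410140}{4703616} = \frac{\left(- \frac{1}{7}\right) \left(-2\right)^{2} \left(1 + \left(-2\right)^{2}\right)}{2409761} + \frac{410140}{4703616} = \left(- \frac{1}{7}\right) 4 \left(1 + 4\right) \frac{1}{2409761} + 410140 \cdot \frac{1}{4703616} = \left(- \frac{1}{7}\right) 4 \cdot 5 \cdot \frac{1}{2409761} + \frac{102535}{1175904} = \left(- \frac{20}{7}\right) \frac{1}{2409761} + \frac{102535}{1175904} = - \frac{20}{16868327} + \frac{102535}{1175904} = \frac{1729570390865}{19835533192608}$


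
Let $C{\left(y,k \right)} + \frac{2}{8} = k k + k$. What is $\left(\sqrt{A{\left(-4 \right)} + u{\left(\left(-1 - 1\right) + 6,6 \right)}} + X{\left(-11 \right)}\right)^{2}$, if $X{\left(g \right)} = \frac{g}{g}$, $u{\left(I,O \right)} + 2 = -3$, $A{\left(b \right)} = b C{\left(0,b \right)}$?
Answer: $-51 + 4 i \sqrt{13} \approx -51.0 + 14.422 i$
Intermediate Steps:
$C{\left(y,k \right)} = - \frac{1}{4} + k + k^{2}$ ($C{\left(y,k \right)} = - \frac{1}{4} + \left(k k + k\right) = - \frac{1}{4} + \left(k^{2} + k\right) = - \frac{1}{4} + \left(k + k^{2}\right) = - \frac{1}{4} + k + k^{2}$)
$A{\left(b \right)} = b \left(- \frac{1}{4} + b + b^{2}\right)$
$u{\left(I,O \right)} = -5$ ($u{\left(I,O \right)} = -2 - 3 = -5$)
$X{\left(g \right)} = 1$
$\left(\sqrt{A{\left(-4 \right)} + u{\left(\left(-1 - 1\right) + 6,6 \right)}} + X{\left(-11 \right)}\right)^{2} = \left(\sqrt{- 4 \left(- \frac{1}{4} - 4 + \left(-4\right)^{2}\right) - 5} + 1\right)^{2} = \left(\sqrt{- 4 \left(- \frac{1}{4} - 4 + 16\right) - 5} + 1\right)^{2} = \left(\sqrt{\left(-4\right) \frac{47}{4} - 5} + 1\right)^{2} = \left(\sqrt{-47 - 5} + 1\right)^{2} = \left(\sqrt{-52} + 1\right)^{2} = \left(2 i \sqrt{13} + 1\right)^{2} = \left(1 + 2 i \sqrt{13}\right)^{2}$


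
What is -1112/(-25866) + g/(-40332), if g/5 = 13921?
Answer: -292592291/173871252 ≈ -1.6828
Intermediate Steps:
g = 69605 (g = 5*13921 = 69605)
-1112/(-25866) + g/(-40332) = -1112/(-25866) + 69605/(-40332) = -1112*(-1/25866) + 69605*(-1/40332) = 556/12933 - 69605/40332 = -292592291/173871252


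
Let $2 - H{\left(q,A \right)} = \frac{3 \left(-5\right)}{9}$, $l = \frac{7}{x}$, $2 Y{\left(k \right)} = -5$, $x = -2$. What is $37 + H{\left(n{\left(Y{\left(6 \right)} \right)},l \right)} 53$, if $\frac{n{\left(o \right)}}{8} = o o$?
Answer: $\frac{694}{3} \approx 231.33$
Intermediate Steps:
$Y{\left(k \right)} = - \frac{5}{2}$ ($Y{\left(k \right)} = \frac{1}{2} \left(-5\right) = - \frac{5}{2}$)
$n{\left(o \right)} = 8 o^{2}$ ($n{\left(o \right)} = 8 o o = 8 o^{2}$)
$l = - \frac{7}{2}$ ($l = \frac{7}{-2} = 7 \left(- \frac{1}{2}\right) = - \frac{7}{2} \approx -3.5$)
$H{\left(q,A \right)} = \frac{11}{3}$ ($H{\left(q,A \right)} = 2 - \frac{3 \left(-5\right)}{9} = 2 - \left(-15\right) \frac{1}{9} = 2 - - \frac{5}{3} = 2 + \frac{5}{3} = \frac{11}{3}$)
$37 + H{\left(n{\left(Y{\left(6 \right)} \right)},l \right)} 53 = 37 + \frac{11}{3} \cdot 53 = 37 + \frac{583}{3} = \frac{694}{3}$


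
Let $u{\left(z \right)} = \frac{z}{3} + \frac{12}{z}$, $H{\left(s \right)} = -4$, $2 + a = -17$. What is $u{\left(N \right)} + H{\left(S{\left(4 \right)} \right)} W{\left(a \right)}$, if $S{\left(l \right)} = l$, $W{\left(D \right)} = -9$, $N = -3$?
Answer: $31$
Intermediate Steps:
$a = -19$ ($a = -2 - 17 = -19$)
$u{\left(z \right)} = \frac{12}{z} + \frac{z}{3}$ ($u{\left(z \right)} = z \frac{1}{3} + \frac{12}{z} = \frac{z}{3} + \frac{12}{z} = \frac{12}{z} + \frac{z}{3}$)
$u{\left(N \right)} + H{\left(S{\left(4 \right)} \right)} W{\left(a \right)} = \left(\frac{12}{-3} + \frac{1}{3} \left(-3\right)\right) - -36 = \left(12 \left(- \frac{1}{3}\right) - 1\right) + 36 = \left(-4 - 1\right) + 36 = -5 + 36 = 31$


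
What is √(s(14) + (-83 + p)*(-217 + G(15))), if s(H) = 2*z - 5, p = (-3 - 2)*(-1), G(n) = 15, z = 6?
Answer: √15763 ≈ 125.55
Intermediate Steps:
p = 5 (p = -5*(-1) = 5)
s(H) = 7 (s(H) = 2*6 - 5 = 12 - 5 = 7)
√(s(14) + (-83 + p)*(-217 + G(15))) = √(7 + (-83 + 5)*(-217 + 15)) = √(7 - 78*(-202)) = √(7 + 15756) = √15763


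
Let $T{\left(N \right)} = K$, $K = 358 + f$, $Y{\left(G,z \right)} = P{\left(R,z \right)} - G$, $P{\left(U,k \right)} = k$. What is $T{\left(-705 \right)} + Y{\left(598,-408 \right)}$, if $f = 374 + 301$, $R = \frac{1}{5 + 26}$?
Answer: $27$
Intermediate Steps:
$R = \frac{1}{31} \approx 0.032258$
$f = 675$
$Y{\left(G,z \right)} = z - G$
$K = 1033$ ($K = 358 + 675 = 1033$)
$T{\left(N \right)} = 1033$
$T{\left(-705 \right)} + Y{\left(598,-408 \right)} = 1033 - 1006 = 27$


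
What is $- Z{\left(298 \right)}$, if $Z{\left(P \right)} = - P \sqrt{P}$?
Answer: $298 \sqrt{298} \approx 5144.3$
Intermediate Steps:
$Z{\left(P \right)} = - P^{\frac{3}{2}}$
$- Z{\left(298 \right)} = - \left(-1\right) 298^{\frac{3}{2}} = - \left(-1\right) 298 \sqrt{298} = - \left(-298\right) \sqrt{298} = 298 \sqrt{298}$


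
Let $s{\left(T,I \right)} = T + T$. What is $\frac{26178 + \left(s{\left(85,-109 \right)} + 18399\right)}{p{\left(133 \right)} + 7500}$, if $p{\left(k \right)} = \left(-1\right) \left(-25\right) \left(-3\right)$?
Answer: $\frac{44747}{7425} \approx 6.0265$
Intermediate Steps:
$s{\left(T,I \right)} = 2 T$
$p{\left(k \right)} = -75$ ($p{\left(k \right)} = 25 \left(-3\right) = -75$)
$\frac{26178 + \left(s{\left(85,-109 \right)} + 18399\right)}{p{\left(133 \right)} + 7500} = \frac{26178 + \left(2 \cdot 85 + 18399\right)}{-75 + 7500} = \frac{26178 + \left(170 + 18399\right)}{7425} = \left(26178 + 18569\right) \frac{1}{7425} = 44747 \cdot \frac{1}{7425} = \frac{44747}{7425}$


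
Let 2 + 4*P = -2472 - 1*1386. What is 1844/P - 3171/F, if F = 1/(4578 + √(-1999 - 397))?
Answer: -14008750514/965 - 6342*I*√599 ≈ -1.4517e+7 - 1.5522e+5*I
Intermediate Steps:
P = -965 (P = -½ + (-2472 - 1*1386)/4 = -½ + (-2472 - 1386)/4 = -½ + (¼)*(-3858) = -½ - 1929/2 = -965)
F = 1/(4578 + 2*I*√599) (F = 1/(4578 + √(-2396)) = 1/(4578 + 2*I*√599) ≈ 0.00021841 - 2.335e-6*I)
1844/P - 3171/F = 1844/(-965) - 3171/(2289/10480240 - I*√599/10480240) = 1844*(-1/965) - 3171/(2289/10480240 - I*√599/10480240) = -1844/965 - 3171/(2289/10480240 - I*√599/10480240)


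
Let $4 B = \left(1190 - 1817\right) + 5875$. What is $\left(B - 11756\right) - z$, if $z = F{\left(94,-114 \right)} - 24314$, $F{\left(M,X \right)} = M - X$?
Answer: $13662$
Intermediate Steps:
$B = 1312$ ($B = \frac{\left(1190 - 1817\right) + 5875}{4} = \frac{-627 + 5875}{4} = \frac{1}{4} \cdot 5248 = 1312$)
$z = -24106$ ($z = \left(94 - -114\right) - 24314 = \left(94 + 114\right) - 24314 = 208 - 24314 = -24106$)
$\left(B - 11756\right) - z = \left(1312 - 11756\right) - -24106 = \left(1312 - 11756\right) + 24106 = -10444 + 24106 = 13662$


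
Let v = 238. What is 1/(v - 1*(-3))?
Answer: 1/241 ≈ 0.0041494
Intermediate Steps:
1/(v - 1*(-3)) = 1/(238 - 1*(-3)) = 1/(238 + 3) = 1/241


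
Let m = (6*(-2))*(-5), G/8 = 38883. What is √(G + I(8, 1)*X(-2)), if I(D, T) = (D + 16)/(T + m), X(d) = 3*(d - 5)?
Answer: 40*√723399/61 ≈ 557.72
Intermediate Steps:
G = 311064 (G = 8*38883 = 311064)
m = 60 (m = -12*(-5) = 60)
X(d) = -15 + 3*d (X(d) = 3*(-5 + d) = -15 + 3*d)
I(D, T) = (16 + D)/(60 + T) (I(D, T) = (D + 16)/(T + 60) = (16 + D)/(60 + T))
√(G + I(8, 1)*X(-2)) = √(311064 + ((16 + 8)/(60 + 1))*(-15 + 3*(-2))) = √(311064 + (24/61)*(-15 - 6)) = √(311064 + ((1/61)*24)*(-21)) = √(311064 + (24/61)*(-21)) = √(311064 - 504/61) = √(18974400/61) = 40*√723399/61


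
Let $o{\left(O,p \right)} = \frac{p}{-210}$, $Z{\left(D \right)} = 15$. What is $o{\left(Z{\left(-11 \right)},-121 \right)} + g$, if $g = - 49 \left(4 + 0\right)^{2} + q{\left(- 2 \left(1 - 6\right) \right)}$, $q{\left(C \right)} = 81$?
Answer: $- \frac{147509}{210} \approx -702.42$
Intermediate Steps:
$o{\left(O,p \right)} = - \frac{p}{210}$ ($o{\left(O,p \right)} = p \left(- \frac{1}{210}\right) = - \frac{p}{210}$)
$g = -703$ ($g = - 49 \left(4 + 0\right)^{2} + 81 = - 49 \cdot 4^{2} + 81 = \left(-49\right) 16 + 81 = -784 + 81 = -703$)
$o{\left(Z{\left(-11 \right)},-121 \right)} + g = \left(- \frac{1}{210}\right) \left(-121\right) - 703 = \frac{121}{210} - 703 = - \frac{147509}{210}$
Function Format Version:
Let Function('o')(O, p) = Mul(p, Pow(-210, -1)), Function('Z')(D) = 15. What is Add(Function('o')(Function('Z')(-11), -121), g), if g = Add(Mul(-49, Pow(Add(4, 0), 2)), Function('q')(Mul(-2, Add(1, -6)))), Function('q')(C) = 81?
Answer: Rational(-147509, 210) ≈ -702.42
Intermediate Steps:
Function('o')(O, p) = Mul(Rational(-1, 210), p) (Function('o')(O, p) = Mul(p, Rational(-1, 210)) = Mul(Rational(-1, 210), p))
g = -703 (g = Add(Mul(-49, Pow(Add(4, 0), 2)), 81) = Add(Mul(-49, Pow(4, 2)), 81) = Add(Mul(-49, 16), 81) = Add(-784, 81) = -703)
Add(Function('o')(Function('Z')(-11), -121), g) = Add(Mul(Rational(-1, 210), -121), -703) = Add(Rational(121, 210), -703) = Rational(-147509, 210)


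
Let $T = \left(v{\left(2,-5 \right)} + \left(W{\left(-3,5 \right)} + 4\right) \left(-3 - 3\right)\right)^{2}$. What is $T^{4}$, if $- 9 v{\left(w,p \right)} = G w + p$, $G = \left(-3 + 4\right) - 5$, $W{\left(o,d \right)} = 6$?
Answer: $\frac{5949561000791265348481}{43046721} \approx 1.3821 \cdot 10^{14}$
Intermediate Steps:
$G = -4$ ($G = 1 - 5 = -4$)
$v{\left(w,p \right)} = - \frac{p}{9} + \frac{4 w}{9}$ ($v{\left(w,p \right)} = - \frac{- 4 w + p}{9} = - \frac{p - 4 w}{9} = - \frac{p}{9} + \frac{4 w}{9}$)
$T = \frac{277729}{81}$ ($T = \left(\left(\left(- \frac{1}{9}\right) \left(-5\right) + \frac{4}{9} \cdot 2\right) + \left(6 + 4\right) \left(-3 - 3\right)\right)^{2} = \left(\left(\frac{5}{9} + \frac{8}{9}\right) + 10 \left(-6\right)\right)^{2} = \left(\frac{13}{9} - 60\right)^{2} = \left(- \frac{527}{9}\right)^{2} = \frac{277729}{81} \approx 3428.8$)
$T^{4} = \left(\frac{277729}{81}\right)^{4} = \frac{5949561000791265348481}{43046721}$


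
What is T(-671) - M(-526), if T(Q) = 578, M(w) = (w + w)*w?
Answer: -552774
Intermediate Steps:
M(w) = 2*w**2 (M(w) = (2*w)*w = 2*w**2)
T(-671) - M(-526) = 578 - 2*(-526)**2 = 578 - 2*276676 = 578 - 1*553352 = 578 - 553352 = -552774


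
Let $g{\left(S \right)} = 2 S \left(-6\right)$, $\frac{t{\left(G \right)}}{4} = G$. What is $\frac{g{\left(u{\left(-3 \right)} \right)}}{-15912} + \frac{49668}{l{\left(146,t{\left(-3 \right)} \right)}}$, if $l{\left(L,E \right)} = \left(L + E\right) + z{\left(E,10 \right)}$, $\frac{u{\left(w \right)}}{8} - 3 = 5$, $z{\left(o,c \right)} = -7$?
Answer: $\frac{32933948}{84201} \approx 391.13$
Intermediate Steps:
$t{\left(G \right)} = 4 G$
$u{\left(w \right)} = 64$ ($u{\left(w \right)} = 24 + 8 \cdot 5 = 24 + 40 = 64$)
$l{\left(L,E \right)} = -7 + E + L$ ($l{\left(L,E \right)} = \left(L + E\right) - 7 = \left(E + L\right) - 7 = -7 + E + L$)
$g{\left(S \right)} = - 12 S$
$\frac{g{\left(u{\left(-3 \right)} \right)}}{-15912} + \frac{49668}{l{\left(146,t{\left(-3 \right)} \right)}} = \frac{\left(-12\right) 64}{-15912} + \frac{49668}{-7 + 4 \left(-3\right) + 146} = \left(-768\right) \left(- \frac{1}{15912}\right) + \frac{49668}{-7 - 12 + 146} = \frac{32}{663} + \frac{49668}{127} = \frac{32933948}{84201}$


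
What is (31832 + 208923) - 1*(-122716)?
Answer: 363471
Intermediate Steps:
(31832 + 208923) - 1*(-122716) = 240755 + 122716 = 363471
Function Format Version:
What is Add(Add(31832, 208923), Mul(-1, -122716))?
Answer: 363471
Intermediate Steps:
Add(Add(31832, 208923), Mul(-1, -122716)) = Add(240755, 122716) = 363471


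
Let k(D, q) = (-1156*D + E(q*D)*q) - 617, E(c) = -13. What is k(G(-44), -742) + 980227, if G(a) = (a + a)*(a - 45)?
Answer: -8064536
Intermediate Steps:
G(a) = 2*a*(-45 + a) (G(a) = (2*a)*(-45 + a) = 2*a*(-45 + a))
k(D, q) = -617 - 1156*D - 13*q (k(D, q) = (-1156*D - 13*q) - 617 = -617 - 1156*D - 13*q)
k(G(-44), -742) + 980227 = (-617 - 2312*(-44)*(-45 - 44) - 13*(-742)) + 980227 = (-617 - 2312*(-44)*(-89) + 9646) + 980227 = (-617 - 1156*7832 + 9646) + 980227 = (-617 - 9053792 + 9646) + 980227 = -9044763 + 980227 = -8064536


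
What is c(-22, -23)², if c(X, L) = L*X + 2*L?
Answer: 211600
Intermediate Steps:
c(X, L) = 2*L + L*X
c(-22, -23)² = (-23*(2 - 22))² = (-23*(-20))² = 460² = 211600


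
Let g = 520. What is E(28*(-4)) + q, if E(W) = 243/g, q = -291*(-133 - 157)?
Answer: 43883043/520 ≈ 84391.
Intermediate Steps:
q = 84390 (q = -291*(-290) = 84390)
E(W) = 243/520
E(28*(-4)) + q = 243/520 + 84390 = 43883043/520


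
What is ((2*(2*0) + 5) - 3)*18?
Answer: 36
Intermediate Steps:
((2*(2*0) + 5) - 3)*18 = ((2*0 + 5) - 3)*18 = ((0 + 5) - 3)*18 = (5 - 3)*18 = 2*18 = 36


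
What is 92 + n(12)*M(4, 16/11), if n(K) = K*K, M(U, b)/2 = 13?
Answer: 3836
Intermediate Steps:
M(U, b) = 26 (M(U, b) = 2*13 = 26)
n(K) = K**2
92 + n(12)*M(4, 16/11) = 92 + 12**2*26 = 92 + 144*26 = 92 + 3744 = 3836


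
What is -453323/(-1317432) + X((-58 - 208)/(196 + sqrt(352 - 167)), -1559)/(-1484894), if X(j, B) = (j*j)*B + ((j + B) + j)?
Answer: 496239815883831836201/1429634370423091769544 - 21630655830*sqrt(185)/1085167485246367 ≈ 0.34684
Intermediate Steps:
X(j, B) = B + 2*j + B*j**2 (X(j, B) = j**2*B + ((B + j) + j) = B*j**2 + (B + 2*j) = B + 2*j + B*j**2)
-453323/(-1317432) + X((-58 - 208)/(196 + sqrt(352 - 167)), -1559)/(-1484894) = -453323/(-1317432) + (-1559 + 2*((-58 - 208)/(196 + sqrt(352 - 167))) - 1559*(-58 - 208)**2/(196 + sqrt(352 - 167))**2)/(-1484894) = -453323*(-1/1317432) + (-1559 + 2*(-266/(196 + sqrt(185))) - 1559*70756/(196 + sqrt(185))**2)*(-1/1484894) = 453323/1317432 + (-1559 - 532/(196 + sqrt(185)) - 110308604/(196 + sqrt(185))**2)*(-1/1484894) = 453323/1317432 + (-1559 - 110308604/(196 + sqrt(185))**2 - 532/(196 + sqrt(185)))*(-1/1484894) = 453323/1317432 + (1559/1484894 + 266/(742447*(196 + sqrt(185))) + 55154302/(742447*(196 + sqrt(185))**2)) = 337595239625/978123436104 + 266/(742447*(196 + sqrt(185))) + 55154302/(742447*(196 + sqrt(185))**2)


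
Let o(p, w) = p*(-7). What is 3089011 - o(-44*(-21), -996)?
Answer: 3095479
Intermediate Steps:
o(p, w) = -7*p
3089011 - o(-44*(-21), -996) = 3089011 - (-7)*(-44*(-21)) = 3089011 - (-7)*924 = 3089011 - 1*(-6468) = 3089011 + 6468 = 3095479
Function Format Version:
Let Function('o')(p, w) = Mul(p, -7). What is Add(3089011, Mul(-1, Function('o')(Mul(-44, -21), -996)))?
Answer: 3095479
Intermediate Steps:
Function('o')(p, w) = Mul(-7, p)
Add(3089011, Mul(-1, Function('o')(Mul(-44, -21), -996))) = Add(3089011, Mul(-1, Mul(-7, Mul(-44, -21)))) = Add(3089011, Mul(-1, Mul(-7, 924))) = Add(3089011, Mul(-1, -6468)) = Add(3089011, 6468) = 3095479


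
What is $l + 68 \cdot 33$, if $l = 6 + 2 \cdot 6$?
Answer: $2262$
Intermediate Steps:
$l = 18$ ($l = 6 + 12 = 18$)
$l + 68 \cdot 33 = 18 + 68 \cdot 33 = 18 + 2244 = 2262$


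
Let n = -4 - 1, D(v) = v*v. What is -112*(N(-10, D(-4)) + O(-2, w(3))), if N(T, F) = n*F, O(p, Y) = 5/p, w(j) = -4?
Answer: 9240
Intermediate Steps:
D(v) = v²
n = -5
N(T, F) = -5*F
-112*(N(-10, D(-4)) + O(-2, w(3))) = -112*(-5*(-4)² + 5/(-2)) = -112*(-5*16 + 5*(-½)) = -112*(-80 - 5/2) = -112*(-165/2) = 9240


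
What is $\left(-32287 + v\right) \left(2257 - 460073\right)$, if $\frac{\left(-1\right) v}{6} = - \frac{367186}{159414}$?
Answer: $\frac{392561707820472}{26569} \approx 1.4775 \cdot 10^{10}$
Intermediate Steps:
$v = \frac{367186}{26569}$ ($v = - 6 \left(- \frac{367186}{159414}\right) = - 6 \left(\left(-367186\right) \frac{1}{159414}\right) = \left(-6\right) \left(- \frac{183593}{79707}\right) = \frac{367186}{26569} \approx 13.82$)
$\left(-32287 + v\right) \left(2257 - 460073\right) = \left(-32287 + \frac{367186}{26569}\right) \left(2257 - 460073\right) = \left(- \frac{857466117}{26569}\right) \left(-457816\right) = \frac{392561707820472}{26569}$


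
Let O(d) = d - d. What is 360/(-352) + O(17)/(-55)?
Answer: -45/44 ≈ -1.0227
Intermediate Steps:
O(d) = 0
360/(-352) + O(17)/(-55) = 360/(-352) + 0/(-55) = 360*(-1/352) + 0*(-1/55) = -45/44 + 0 = -45/44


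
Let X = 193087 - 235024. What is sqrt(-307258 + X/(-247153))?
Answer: I*sqrt(18768723323903161)/247153 ≈ 554.31*I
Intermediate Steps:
X = -41937
sqrt(-307258 + X/(-247153)) = sqrt(-307258 - 41937/(-247153)) = sqrt(-307258 - 41937*(-1/247153)) = sqrt(-307258 + 41937/247153) = sqrt(-75939694537/247153) = I*sqrt(18768723323903161)/247153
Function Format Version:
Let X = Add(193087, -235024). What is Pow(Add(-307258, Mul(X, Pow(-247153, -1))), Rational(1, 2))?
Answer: Mul(Rational(1, 247153), I, Pow(18768723323903161, Rational(1, 2))) ≈ Mul(554.31, I)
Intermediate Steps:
X = -41937
Pow(Add(-307258, Mul(X, Pow(-247153, -1))), Rational(1, 2)) = Pow(Add(-307258, Mul(-41937, Pow(-247153, -1))), Rational(1, 2)) = Pow(Add(-307258, Mul(-41937, Rational(-1, 247153))), Rational(1, 2)) = Pow(Add(-307258, Rational(41937, 247153)), Rational(1, 2)) = Pow(Rational(-75939694537, 247153), Rational(1, 2)) = Mul(Rational(1, 247153), I, Pow(18768723323903161, Rational(1, 2)))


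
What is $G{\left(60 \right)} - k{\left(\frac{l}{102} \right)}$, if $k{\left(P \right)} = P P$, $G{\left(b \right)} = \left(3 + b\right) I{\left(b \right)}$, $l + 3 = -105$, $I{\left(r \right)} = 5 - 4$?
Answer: $\frac{17883}{289} \approx 61.879$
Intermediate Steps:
$I{\left(r \right)} = 1$
$l = -108$ ($l = -3 - 105 = -108$)
$G{\left(b \right)} = 3 + b$ ($G{\left(b \right)} = \left(3 + b\right) 1 = 3 + b$)
$k{\left(P \right)} = P^{2}$
$G{\left(60 \right)} - k{\left(\frac{l}{102} \right)} = \left(3 + 60\right) - \left(- \frac{108}{102}\right)^{2} = 63 - \left(\left(-108\right) \frac{1}{102}\right)^{2} = 63 - \left(- \frac{18}{17}\right)^{2} = 63 - \frac{324}{289} = \frac{17883}{289}$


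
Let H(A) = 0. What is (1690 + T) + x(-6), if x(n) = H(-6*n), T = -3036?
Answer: -1346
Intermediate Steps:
x(n) = 0
(1690 + T) + x(-6) = (1690 - 3036) + 0 = -1346 + 0 = -1346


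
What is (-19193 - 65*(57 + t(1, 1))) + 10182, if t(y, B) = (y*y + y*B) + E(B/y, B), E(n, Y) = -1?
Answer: -12781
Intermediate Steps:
t(y, B) = -1 + y**2 + B*y (t(y, B) = (y*y + y*B) - 1 = (y**2 + B*y) - 1 = -1 + y**2 + B*y)
(-19193 - 65*(57 + t(1, 1))) + 10182 = (-19193 - 65*(57 + (-1 + 1**2 + 1*1))) + 10182 = (-19193 - 65*(57 + (-1 + 1 + 1))) + 10182 = (-19193 - 65*(57 + 1)) + 10182 = (-19193 - 65*58) + 10182 = (-19193 - 3770) + 10182 = -22963 + 10182 = -12781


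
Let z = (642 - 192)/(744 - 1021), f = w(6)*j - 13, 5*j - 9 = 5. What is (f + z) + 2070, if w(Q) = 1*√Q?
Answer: 569339/277 + 14*√6/5 ≈ 2062.2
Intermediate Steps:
j = 14/5 (j = 9/5 + (⅕)*5 = 9/5 + 1 = 14/5 ≈ 2.8000)
w(Q) = √Q
f = -13 + 14*√6/5 (f = √6*(14/5) - 13 = 14*√6/5 - 13 = -13 + 14*√6/5 ≈ -6.1414)
z = -450/277 (z = 450/(-277) = 450*(-1/277) = -450/277 ≈ -1.6245)
(f + z) + 2070 = ((-13 + 14*√6/5) - 450/277) + 2070 = (-4051/277 + 14*√6/5) + 2070 = 569339/277 + 14*√6/5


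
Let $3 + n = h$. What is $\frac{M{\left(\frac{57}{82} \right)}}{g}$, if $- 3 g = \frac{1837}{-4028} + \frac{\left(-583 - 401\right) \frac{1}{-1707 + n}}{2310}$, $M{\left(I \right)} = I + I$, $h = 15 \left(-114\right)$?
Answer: $\frac{11933252100}{1304510653} \approx 9.1477$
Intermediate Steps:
$h = -1710$
$n = -1713$ ($n = -3 - 1710 = -1713$)
$M{\left(I \right)} = 2 I$
$g = \frac{31817333}{209355300}$ ($g = - \frac{\frac{1837}{-4028} + \frac{\left(-583 - 401\right) \frac{1}{-1707 - 1713}}{2310}}{3} = - \frac{1837 \left(- \frac{1}{4028}\right) + - \frac{984}{-3420} \cdot \frac{1}{2310}}{3} = - \frac{- \frac{1837}{4028} + \left(-984\right) \left(- \frac{1}{3420}\right) \frac{1}{2310}}{3} = - \frac{- \frac{1837}{4028} + \frac{82}{285} \cdot \frac{1}{2310}}{3} = - \frac{- \frac{1837}{4028} + \frac{41}{329175}}{3} = \left(- \frac{1}{3}\right) \left(- \frac{31817333}{69785100}\right) = \frac{31817333}{209355300} \approx 0.15198$)
$\frac{M{\left(\frac{57}{82} \right)}}{g} = \frac{2 \cdot \frac{57}{82}}{\frac{31817333}{209355300}} = 2 \cdot 57 \cdot \frac{1}{82} \cdot \frac{209355300}{31817333} = 2 \cdot \frac{57}{82} \cdot \frac{209355300}{31817333} = \frac{57}{41} \cdot \frac{209355300}{31817333} = \frac{11933252100}{1304510653}$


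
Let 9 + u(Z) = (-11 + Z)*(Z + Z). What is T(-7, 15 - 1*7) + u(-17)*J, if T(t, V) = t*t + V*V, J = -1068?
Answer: -1007011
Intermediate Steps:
u(Z) = -9 + 2*Z*(-11 + Z) (u(Z) = -9 + (-11 + Z)*(Z + Z) = -9 + (-11 + Z)*(2*Z) = -9 + 2*Z*(-11 + Z))
T(t, V) = V² + t² (T(t, V) = t² + V² = V² + t²)
T(-7, 15 - 1*7) + u(-17)*J = ((15 - 1*7)² + (-7)²) + (-9 - 22*(-17) + 2*(-17)²)*(-1068) = ((15 - 7)² + 49) + (-9 + 374 + 2*289)*(-1068) = (8² + 49) + (-9 + 374 + 578)*(-1068) = (64 + 49) + 943*(-1068) = 113 - 1007124 = -1007011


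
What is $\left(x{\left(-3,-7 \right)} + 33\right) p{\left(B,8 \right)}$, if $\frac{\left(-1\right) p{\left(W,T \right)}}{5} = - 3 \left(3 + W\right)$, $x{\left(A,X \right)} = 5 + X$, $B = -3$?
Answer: $0$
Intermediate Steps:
$p{\left(W,T \right)} = 45 + 15 W$ ($p{\left(W,T \right)} = - 5 \left(- 3 \left(3 + W\right)\right) = - 5 \left(-9 - 3 W\right) = 45 + 15 W$)
$\left(x{\left(-3,-7 \right)} + 33\right) p{\left(B,8 \right)} = \left(\left(5 - 7\right) + 33\right) \left(45 + 15 \left(-3\right)\right) = \left(-2 + 33\right) \left(45 - 45\right) = 31 \cdot 0 = 0$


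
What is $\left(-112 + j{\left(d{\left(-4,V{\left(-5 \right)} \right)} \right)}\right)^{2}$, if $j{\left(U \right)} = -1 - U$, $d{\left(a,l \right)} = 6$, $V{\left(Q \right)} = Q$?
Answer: $14161$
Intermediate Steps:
$\left(-112 + j{\left(d{\left(-4,V{\left(-5 \right)} \right)} \right)}\right)^{2} = \left(-112 - 7\right)^{2} = \left(-119\right)^{2} = 14161$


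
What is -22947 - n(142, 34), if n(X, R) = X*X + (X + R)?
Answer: -43287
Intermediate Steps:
n(X, R) = R + X + X² (n(X, R) = X² + (R + X) = R + X + X²)
-22947 - n(142, 34) = -22947 - (34 + 142 + 142²) = -22947 - (34 + 142 + 20164) = -22947 - 1*20340 = -22947 - 20340 = -43287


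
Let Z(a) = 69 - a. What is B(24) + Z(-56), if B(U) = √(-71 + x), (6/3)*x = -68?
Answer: 125 + I*√105 ≈ 125.0 + 10.247*I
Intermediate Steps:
x = -34 (x = (½)*(-68) = -34)
B(U) = I*√105 (B(U) = √(-71 - 34) = √(-105) = I*√105)
B(24) + Z(-56) = I*√105 + (69 - 1*(-56)) = I*√105 + (69 + 56) = I*√105 + 125 = 125 + I*√105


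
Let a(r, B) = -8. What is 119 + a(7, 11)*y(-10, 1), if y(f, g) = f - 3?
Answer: 223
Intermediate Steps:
y(f, g) = -3 + f
119 + a(7, 11)*y(-10, 1) = 119 - 8*(-3 - 10) = 119 - 8*(-13) = 119 + 104 = 223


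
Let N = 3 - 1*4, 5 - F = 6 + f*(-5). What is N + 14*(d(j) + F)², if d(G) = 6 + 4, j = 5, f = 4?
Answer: 11773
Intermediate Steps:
F = 19 (F = 5 - (6 + 4*(-5)) = 5 - (6 - 20) = 5 - 1*(-14) = 5 + 14 = 19)
d(G) = 10
N = -1 (N = 3 - 4 = -1)
N + 14*(d(j) + F)² = -1 + 14*(10 + 19)² = -1 + 14*29² = -1 + 14*841 = -1 + 11774 = 11773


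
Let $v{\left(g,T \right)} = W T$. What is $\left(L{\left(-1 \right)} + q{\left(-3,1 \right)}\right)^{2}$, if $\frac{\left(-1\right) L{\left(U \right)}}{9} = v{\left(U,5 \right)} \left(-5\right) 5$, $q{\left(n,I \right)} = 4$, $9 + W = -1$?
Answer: $126472516$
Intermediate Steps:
$W = -10$ ($W = -9 - 1 = -10$)
$v{\left(g,T \right)} = - 10 T$
$L{\left(U \right)} = -11250$ ($L{\left(U \right)} = - 9 \left(-10\right) 5 \left(-5\right) 5 = - 9 \left(-50\right) \left(-5\right) 5 = - 9 \cdot 250 \cdot 5 = \left(-9\right) 1250 = -11250$)
$\left(L{\left(-1 \right)} + q{\left(-3,1 \right)}\right)^{2} = \left(-11250 + 4\right)^{2} = \left(-11246\right)^{2} = 126472516$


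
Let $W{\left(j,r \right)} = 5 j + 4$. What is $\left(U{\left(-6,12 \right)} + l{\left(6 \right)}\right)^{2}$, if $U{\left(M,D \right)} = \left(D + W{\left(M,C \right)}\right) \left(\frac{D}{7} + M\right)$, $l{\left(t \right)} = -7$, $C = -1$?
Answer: $2809$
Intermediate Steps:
$W{\left(j,r \right)} = 4 + 5 j$
$U{\left(M,D \right)} = \left(M + \frac{D}{7}\right) \left(4 + D + 5 M\right)$ ($U{\left(M,D \right)} = \left(D + \left(4 + 5 M\right)\right) \left(\frac{D}{7} + M\right) = \left(4 + D + 5 M\right) \left(D \frac{1}{7} + M\right) = \left(4 + D + 5 M\right) \left(\frac{D}{7} + M\right) = \left(4 + D + 5 M\right) \left(M + \frac{D}{7}\right) = \left(M + \frac{D}{7}\right) \left(4 + D + 5 M\right)$)
$\left(U{\left(-6,12 \right)} + l{\left(6 \right)}\right)^{2} = \left(\left(4 \left(-6\right) + 5 \left(-6\right)^{2} + \frac{12^{2}}{7} + \frac{4}{7} \cdot 12 + \frac{12}{7} \cdot 12 \left(-6\right)\right) - 7\right)^{2} = \left(\left(-24 + 5 \cdot 36 + \frac{1}{7} \cdot 144 + \frac{48}{7} - \frac{864}{7}\right) - 7\right)^{2} = \left(\left(-24 + 180 + \frac{144}{7} + \frac{48}{7} - \frac{864}{7}\right) - 7\right)^{2} = \left(60 - 7\right)^{2} = 53^{2} = 2809$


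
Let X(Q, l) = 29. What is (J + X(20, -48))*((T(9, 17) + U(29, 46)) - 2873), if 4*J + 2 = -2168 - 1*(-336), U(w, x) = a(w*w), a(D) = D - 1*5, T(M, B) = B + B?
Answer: 1720577/2 ≈ 8.6029e+5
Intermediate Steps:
T(M, B) = 2*B
a(D) = -5 + D (a(D) = D - 5 = -5 + D)
U(w, x) = -5 + w**2 (U(w, x) = -5 + w*w = -5 + w**2)
J = -917/2 (J = -1/2 + (-2168 - 1*(-336))/4 = -1/2 + (-2168 + 336)/4 = -1/2 + (1/4)*(-1832) = -1/2 - 458 = -917/2 ≈ -458.50)
(J + X(20, -48))*((T(9, 17) + U(29, 46)) - 2873) = (-917/2 + 29)*((2*17 + (-5 + 29**2)) - 2873) = -859*((34 + (-5 + 841)) - 2873)/2 = -859*((34 + 836) - 2873)/2 = -859*(870 - 2873)/2 = -859/2*(-2003) = 1720577/2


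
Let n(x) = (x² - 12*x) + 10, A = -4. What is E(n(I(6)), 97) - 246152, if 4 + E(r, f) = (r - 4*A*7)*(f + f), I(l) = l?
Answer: -229472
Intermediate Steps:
n(x) = 10 + x² - 12*x
E(r, f) = -4 + 2*f*(112 + r) (E(r, f) = -4 + (r - 4*(-4)*7)*(f + f) = -4 + (r + 16*7)*(2*f) = -4 + (r + 112)*(2*f) = -4 + (112 + r)*(2*f) = -4 + 2*f*(112 + r))
E(n(I(6)), 97) - 246152 = (-4 + 224*97 + 2*97*(10 + 6² - 12*6)) - 246152 = (-4 + 21728 + 2*97*(10 + 36 - 72)) - 246152 = (-4 + 21728 + 2*97*(-26)) - 246152 = (-4 + 21728 - 5044) - 246152 = 16680 - 246152 = -229472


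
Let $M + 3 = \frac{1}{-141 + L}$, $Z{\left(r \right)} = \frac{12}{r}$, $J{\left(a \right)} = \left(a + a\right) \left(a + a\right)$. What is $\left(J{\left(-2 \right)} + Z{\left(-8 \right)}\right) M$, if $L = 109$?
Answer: $- \frac{2813}{64} \approx -43.953$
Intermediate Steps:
$J{\left(a \right)} = 4 a^{2}$ ($J{\left(a \right)} = 2 a 2 a = 4 a^{2}$)
$M = - \frac{97}{32}$ ($M = -3 + \frac{1}{-141 + 109} = -3 + \frac{1}{-32} = -3 - \frac{1}{32} = - \frac{97}{32} \approx -3.0313$)
$\left(J{\left(-2 \right)} + Z{\left(-8 \right)}\right) M = \left(4 \left(-2\right)^{2} + \frac{12}{-8}\right) \left(- \frac{97}{32}\right) = \left(4 \cdot 4 + 12 \left(- \frac{1}{8}\right)\right) \left(- \frac{97}{32}\right) = \left(16 - \frac{3}{2}\right) \left(- \frac{97}{32}\right) = \frac{29}{2} \left(- \frac{97}{32}\right) = - \frac{2813}{64}$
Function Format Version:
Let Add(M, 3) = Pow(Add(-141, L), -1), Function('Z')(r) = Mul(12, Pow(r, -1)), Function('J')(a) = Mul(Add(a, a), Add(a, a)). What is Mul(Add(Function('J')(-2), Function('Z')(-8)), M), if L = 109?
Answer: Rational(-2813, 64) ≈ -43.953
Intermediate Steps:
Function('J')(a) = Mul(4, Pow(a, 2)) (Function('J')(a) = Mul(Mul(2, a), Mul(2, a)) = Mul(4, Pow(a, 2)))
M = Rational(-97, 32) (M = Add(-3, Pow(Add(-141, 109), -1)) = Add(-3, Pow(-32, -1)) = Add(-3, Rational(-1, 32)) = Rational(-97, 32) ≈ -3.0313)
Mul(Add(Function('J')(-2), Function('Z')(-8)), M) = Mul(Add(Mul(4, Pow(-2, 2)), Mul(12, Pow(-8, -1))), Rational(-97, 32)) = Mul(Add(Mul(4, 4), Mul(12, Rational(-1, 8))), Rational(-97, 32)) = Mul(Add(16, Rational(-3, 2)), Rational(-97, 32)) = Mul(Rational(29, 2), Rational(-97, 32)) = Rational(-2813, 64)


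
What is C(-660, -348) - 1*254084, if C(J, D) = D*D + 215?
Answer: -132765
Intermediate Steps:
C(J, D) = 215 + D**2 (C(J, D) = D**2 + 215 = 215 + D**2)
C(-660, -348) - 1*254084 = (215 + (-348)**2) - 1*254084 = (215 + 121104) - 254084 = 121319 - 254084 = -132765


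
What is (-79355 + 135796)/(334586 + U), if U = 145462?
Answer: 56441/480048 ≈ 0.11757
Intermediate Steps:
(-79355 + 135796)/(334586 + U) = (-79355 + 135796)/(334586 + 145462) = 56441/480048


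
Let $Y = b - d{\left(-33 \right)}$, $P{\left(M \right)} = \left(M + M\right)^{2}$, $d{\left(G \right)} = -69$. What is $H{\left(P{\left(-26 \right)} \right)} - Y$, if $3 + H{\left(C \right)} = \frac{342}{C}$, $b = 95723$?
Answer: $- \frac{129514669}{1352} \approx -95795.0$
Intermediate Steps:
$P{\left(M \right)} = 4 M^{2}$ ($P{\left(M \right)} = \left(2 M\right)^{2} = 4 M^{2}$)
$H{\left(C \right)} = -3 + \frac{342}{C}$
$Y = 95792$ ($Y = 95723 - -69 = 95723 + 69 = 95792$)
$H{\left(P{\left(-26 \right)} \right)} - Y = \left(-3 + \frac{342}{4 \left(-26\right)^{2}}\right) - 95792 = \left(-3 + \frac{342}{4 \cdot 676}\right) - 95792 = \left(-3 + \frac{342}{2704}\right) - 95792 = \left(-3 + 342 \cdot \frac{1}{2704}\right) - 95792 = \left(-3 + \frac{171}{1352}\right) - 95792 = - \frac{3885}{1352} - 95792 = - \frac{129514669}{1352}$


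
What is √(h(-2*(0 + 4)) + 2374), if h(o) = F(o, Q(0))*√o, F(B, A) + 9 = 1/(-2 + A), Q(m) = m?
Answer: √(2374 - 19*I*√2) ≈ 48.724 - 0.2757*I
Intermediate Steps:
F(B, A) = -9 + 1/(-2 + A)
h(o) = -19*√o/2 (h(o) = ((19 - 9*0)/(-2 + 0))*√o = ((19 + 0)/(-2))*√o = (-½*19)*√o = -19*√o/2)
√(h(-2*(0 + 4)) + 2374) = √(-19*I*√2*√(0 + 4)/2 + 2374) = √(-19*2*I*√2/2 + 2374) = √(-19*I*√2 + 2374) = √(2374 - 19*I*√2)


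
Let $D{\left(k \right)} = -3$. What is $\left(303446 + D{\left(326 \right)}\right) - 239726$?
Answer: $63717$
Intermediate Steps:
$\left(303446 + D{\left(326 \right)}\right) - 239726 = \left(303446 - 3\right) - 239726 = 303443 - 239726 = 63717$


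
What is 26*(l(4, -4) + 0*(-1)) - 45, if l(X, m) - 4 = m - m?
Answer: 59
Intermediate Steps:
l(X, m) = 4 (l(X, m) = 4 + (m - m) = 4 + 0 = 4)
26*(l(4, -4) + 0*(-1)) - 45 = 26*(4 + 0*(-1)) - 45 = 26*(4 + 0) - 45 = 26*4 - 45 = 104 - 45 = 59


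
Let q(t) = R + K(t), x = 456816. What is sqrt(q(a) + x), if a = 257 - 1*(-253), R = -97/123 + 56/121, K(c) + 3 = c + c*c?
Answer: 2*sqrt(328330101045)/1353 ≈ 847.01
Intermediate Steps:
K(c) = -3 + c + c**2 (K(c) = -3 + (c + c*c) = -3 + (c + c**2) = -3 + c + c**2)
R = -4849/14883 (R = -97*1/123 + 56*(1/121) = -97/123 + 56/121 = -4849/14883 ≈ -0.32581)
a = 510 (a = 257 + 253 = 510)
q(t) = -49498/14883 + t + t**2 (q(t) = -4849/14883 + (-3 + t + t**2) = -49498/14883 + t + t**2)
sqrt(q(a) + x) = sqrt((-49498/14883 + 510 + 510**2) + 456816) = sqrt((-49498/14883 + 510 + 260100) + 456816) = sqrt(3878609132/14883 + 456816) = sqrt(10677401660/14883) = 2*sqrt(328330101045)/1353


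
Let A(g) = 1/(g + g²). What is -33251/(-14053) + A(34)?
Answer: 39582743/16723070 ≈ 2.3670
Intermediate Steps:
-33251/(-14053) + A(34) = -33251/(-14053) + 1/(34*(1 + 34)) = -33251*(-1/14053) + (1/34)/35 = 33251/14053 + (1/34)*(1/35) = 33251/14053 + 1/1190 = 39582743/16723070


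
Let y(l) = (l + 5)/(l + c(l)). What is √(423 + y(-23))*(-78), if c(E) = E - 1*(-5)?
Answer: -234*√79089/41 ≈ -1605.1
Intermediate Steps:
c(E) = 5 + E (c(E) = E + 5 = 5 + E)
y(l) = (5 + l)/(5 + 2*l) (y(l) = (l + 5)/(l + (5 + l)) = (5 + l)/(5 + 2*l))
√(423 + y(-23))*(-78) = √(423 + (5 - 23)/(5 + 2*(-23)))*(-78) = √(423 - 18/(5 - 46))*(-78) = √(423 - 18/(-41))*(-78) = √(423 - 1/41*(-18))*(-78) = √(423 + 18/41)*(-78) = √(17361/41)*(-78) = (3*√79089/41)*(-78) = -234*√79089/41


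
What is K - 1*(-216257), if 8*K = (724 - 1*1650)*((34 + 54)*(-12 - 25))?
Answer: 593139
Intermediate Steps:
K = 376882 (K = ((724 - 1*1650)*((34 + 54)*(-12 - 25)))/8 = ((724 - 1650)*(88*(-37)))/8 = (-926*(-3256))/8 = (⅛)*3015056 = 376882)
K - 1*(-216257) = 376882 - 1*(-216257) = 376882 + 216257 = 593139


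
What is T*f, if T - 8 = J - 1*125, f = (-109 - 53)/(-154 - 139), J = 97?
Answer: -3240/293 ≈ -11.058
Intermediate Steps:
f = 162/293 (f = -162/(-293) = -162*(-1/293) = 162/293 ≈ 0.55290)
T = -20 (T = 8 + (97 - 1*125) = 8 + (97 - 125) = 8 - 28 = -20)
T*f = -20*162/293 = -3240/293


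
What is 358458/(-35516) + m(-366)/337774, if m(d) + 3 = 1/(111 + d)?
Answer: -7718716072679/764769313230 ≈ -10.093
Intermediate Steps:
m(d) = -3 + 1/(111 + d)
358458/(-35516) + m(-366)/337774 = 358458/(-35516) + ((-332 - 3*(-366))/(111 - 366))/337774 = 358458*(-1/35516) + ((-332 + 1098)/(-255))*(1/337774) = -179229/17758 - 1/255*766*(1/337774) = -179229/17758 - 766/255*1/337774 = -179229/17758 - 383/43066185 = -7718716072679/764769313230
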